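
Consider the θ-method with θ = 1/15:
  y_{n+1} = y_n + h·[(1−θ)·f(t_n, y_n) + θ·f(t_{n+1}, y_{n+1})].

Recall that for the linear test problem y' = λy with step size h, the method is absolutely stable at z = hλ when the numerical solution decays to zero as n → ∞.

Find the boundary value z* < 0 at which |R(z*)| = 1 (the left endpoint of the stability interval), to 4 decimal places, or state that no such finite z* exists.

With y'=λy (z=hλ):
  y_{n+1} = y_n + z·[14/15·y_n + 1/15·y_{n+1}] ⇒ (1 − 1/15z)y_{n+1} = (1 + 14/15z)y_n
  R(z) = (1 + 14/15z)/(1 − 1/15z).

Need |R(x)|<1, x<0.
x=-1.76: |R|=0.5752
R=−1: 1+14/15x = −1+1/15x ⇒ -13/15x=2 ⇒ x=2/(-13/15)=-2.3077
Confirm numerically:
  x=-2.016: |R|=0.77715 <1
  x=-1.719: |R|=0.54226 <1
  x=-1.622: |R|=0.46372 <1
  x=-2.810: |R|=1.36665 >1
  x=-2.440: |R|=1.09862 >1
So |R|<1 on (-2.3077, 0).

z* = -2.3077.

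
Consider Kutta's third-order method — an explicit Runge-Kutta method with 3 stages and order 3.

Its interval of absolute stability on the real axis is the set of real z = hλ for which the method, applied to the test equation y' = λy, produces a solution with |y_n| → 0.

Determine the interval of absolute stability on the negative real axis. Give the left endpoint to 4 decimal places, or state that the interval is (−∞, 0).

(-2.5127, 0).

Set f=λy, z=hλ:
  order 3, 3-stage ⇒ R(z)=1+z+z^2/2+z^3/6
  (e.g. R(-1.42)=0.11099, |R|=0.11099)

Boundary: |R(x)|=1, x<0.
x=-1.42: |R|=0.1110
|R(-1.86)|=0.2027 |R(-1.77)|=0.1278 |R(-1.26)|=0.2004
Bisect:
  x_lo=-3.2322 |R|=2.6364  x_hi=-0.0888 |R|=0.9150
  mid=-1.66051 |R|=0.04495 →hi
  mid=-2.44634 |R|=0.89410 →hi
  mid=-2.83926 |R|=1.62328 →lo
  mid=-2.64280 |R|=1.22699 →lo
  mid=-2.54457 |R|=1.05309 →lo
  mid=-2.49545 |R|=0.97179 →hi
  mid=-2.52001 |R|=1.01199 →lo
  mid=-2.50773 |R|=0.99178 →hi
  mid=-2.51387 |R|=1.00185 →lo
  ...
  [-2.51291,-2.51272] ⇒ x*=-2.5127
Interval (-2.5127, 0).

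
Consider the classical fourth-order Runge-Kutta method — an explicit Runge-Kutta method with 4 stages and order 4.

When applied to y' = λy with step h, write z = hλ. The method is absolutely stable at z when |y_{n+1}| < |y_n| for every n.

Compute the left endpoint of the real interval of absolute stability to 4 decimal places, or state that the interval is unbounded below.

Test eqn y'=λy, z=hλ:
  order 4, 4-stage ⇒ R(z)=1+z+z^2/2+z^3/6+z^4/24
  (e.g. R(-1.21)=0.31611, |R|=0.31611)

Find x<0 with |R(x)|<1.
x=-1.21: |R|=0.3161
|R(-2.72)|=0.9059 |R(-2.42)|=0.5752 |R(-1.06)|=0.3559
Bisect:
  x_lo=-3.1546 |R|=1.7153  x_hi=-0.0776 |R|=0.9253
  mid=-1.61611 |R|=0.27053 →hi
  mid=-2.38536 |R|=0.54649 →hi
  mid=-2.76998 |R|=0.97715 →hi
  mid=-2.96229 |R|=1.30133 →lo
  mid=-2.86613 |R|=1.12888 →lo
  mid=-2.81805 |R|=1.05053 →lo
  mid=-2.79402 |R|=1.01323 →lo
  ...
  [-2.78538,-2.78519] ⇒ x*=-2.7853
Stable set (-2.7853, 0).

left endpoint -2.7853.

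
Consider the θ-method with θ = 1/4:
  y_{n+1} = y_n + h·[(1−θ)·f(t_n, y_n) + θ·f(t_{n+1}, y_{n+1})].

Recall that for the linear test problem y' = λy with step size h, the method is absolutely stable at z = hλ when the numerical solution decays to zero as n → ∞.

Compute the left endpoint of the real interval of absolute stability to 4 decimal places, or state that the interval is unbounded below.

On y'=λy, z=hλ:
  y_{n+1} = y_n + z·[3/4·y_n + 1/4·y_{n+1}] ⇒ (1 − 1/4z)y_{n+1} = (1 + 3/4z)y_n
  ⇒ R(z) = (1 + 3/4z)/(1 − 1/4z).

Need |R(x)|<1, x<0.
x=-0.84: |R|=0.3058
R=−1: 1+3/4x = −1+1/4x ⇒ -1/2x=2 ⇒ x=2/(-1/2)=-4.0000
Confirm numerically:
  x=-3.794: |R|=0.94714 <1
  x=-2.384: |R|=0.49373 <1
  x=-2.073: |R|=0.36539 <1
  x=-1.763: |R|=0.22367 <1
  x=-4.535: |R|=1.12537 >1
  x=-4.382: |R|=1.09115 >1
  x=-4.292: |R|=1.07043 >1
Stable set (-4.0000, 0).

z* = -4.0000.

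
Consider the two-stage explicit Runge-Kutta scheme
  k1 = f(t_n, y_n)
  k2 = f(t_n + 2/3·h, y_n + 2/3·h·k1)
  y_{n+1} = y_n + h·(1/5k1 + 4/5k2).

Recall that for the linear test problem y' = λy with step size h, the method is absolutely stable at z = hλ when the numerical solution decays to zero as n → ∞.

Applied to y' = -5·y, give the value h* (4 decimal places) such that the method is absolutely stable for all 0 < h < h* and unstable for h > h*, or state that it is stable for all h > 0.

Test eqn y'=λy, z=hλ:
  k1=λy_n ⇒ h·k1=z·y_n;  k2=λ(1+2/3z)y_n ⇒ h·k2=z(1+2/3z)y_n
  y_{n+1}/y_n = 1 + 1/5z + 4/5z(1+2/3z) = 1 + z + 8/15z²
  Hence R(z) = 1 + z + 8/15z².

Solve |R(x)|<1 on ℝ⁻.
x=-1.33: |R|=0.6134
R=1: x+8/15x²=0 ⇒ x=−15/8=-1.8750; min R=1−1/(4·8/15)=0.5312>−1
Confirm numerically:
  x=-1.501: |R|=0.70060 <1
  x=-0.947: |R|=0.53130 <1
  x=-0.846: |R|=0.53572 <1
  x=-0.839: |R|=0.53642 <1
  x=-2.177: |R|=1.35064 >1
  x=-1.938: |R|=1.06512 >1
So |R|<1 on (-1.8750, 0).

(-1.8750,0); λ=-5 ⇒ h* = (15/8)/5 = 0.3750.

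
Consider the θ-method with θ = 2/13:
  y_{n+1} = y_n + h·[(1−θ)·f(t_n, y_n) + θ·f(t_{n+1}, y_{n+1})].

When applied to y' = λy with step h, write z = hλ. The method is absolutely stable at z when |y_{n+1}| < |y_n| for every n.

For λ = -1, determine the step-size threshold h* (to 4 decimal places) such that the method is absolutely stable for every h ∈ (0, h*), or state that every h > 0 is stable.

On y'=λy, z=hλ:
  y_{n+1} = y_n + z·[11/13·y_n + 2/13·y_{n+1}] ⇒ (1 − 2/13z)y_{n+1} = (1 + 11/13z)y_n
  ⇒ R(z) = (1 + 11/13z)/(1 − 2/13z).

Solve |R(x)|<1 on ℝ⁻.
x=-1.71: |R|=0.3538
R=−1: 1+11/13x = −1+2/13x ⇒ -9/13x=2 ⇒ x=2/(-9/13)=-2.8889
Confirm numerically:
  x=-2.784: |R|=0.94916 <1
  x=-1.272: |R|=0.06382 <1
  x=-1.156: |R|=0.01855 <1
  x=-3.239: |R|=1.16177 >1
  x=-2.985: |R|=1.04560 >1
So |R|<1 on (-2.8889, 0).

(-2.8889,0); λ=-1 ⇒ h* = (26/9)/1 = 2.8889.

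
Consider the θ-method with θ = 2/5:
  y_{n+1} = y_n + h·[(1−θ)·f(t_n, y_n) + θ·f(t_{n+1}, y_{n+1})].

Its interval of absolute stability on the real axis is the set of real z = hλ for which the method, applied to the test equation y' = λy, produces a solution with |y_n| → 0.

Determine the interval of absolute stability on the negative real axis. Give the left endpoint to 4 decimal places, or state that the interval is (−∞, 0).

Test eqn y'=λy, z=hλ:
  y_{n+1} = y_n + z·[3/5·y_n + 2/5·y_{n+1}] ⇒ (1 − 2/5z)y_{n+1} = (1 + 3/5z)y_n
  so R(z) = (1 + 3/5z)/(1 − 2/5z).

Solve |R(x)|<1 on ℝ⁻.
x=-1.5: |R|=0.0625
R=−1: 1+3/5x = −1+2/5x ⇒ -1/5x=2 ⇒ x=2/(-1/5)=-10.0000
Confirm numerically:
  x=-8.376: |R|=0.92534 <1
  x=-5.610: |R|=0.72935 <1
  x=-4.288: |R|=0.57926 <1
  x=-4.256: |R|=0.57490 <1
  x=-10.503: |R|=1.01934 >1
  x=-10.335: |R|=1.01305 >1
Interval (-10.0000, 0).

(-10.0000, 0).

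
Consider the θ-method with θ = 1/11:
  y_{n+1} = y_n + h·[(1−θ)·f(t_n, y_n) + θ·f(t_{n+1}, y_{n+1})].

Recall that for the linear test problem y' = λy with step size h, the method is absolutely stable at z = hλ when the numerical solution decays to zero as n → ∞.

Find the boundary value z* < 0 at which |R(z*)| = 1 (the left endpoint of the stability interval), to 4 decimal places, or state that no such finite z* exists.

With y'=λy (z=hλ):
  y_{n+1} = y_n + z·[10/11·y_n + 1/11·y_{n+1}] ⇒ (1 − 1/11z)y_{n+1} = (1 + 10/11z)y_n
  R(z) = (1 + 10/11z)/(1 − 1/11z).

Find x<0 with |R(x)|<1.
x=-1.74: |R|=0.5024
R=−1: 1+10/11x = −1+1/11x ⇒ -9/11x=2 ⇒ x=2/(-9/11)=-2.4444
Confirm numerically:
  x=-2.357: |R|=0.94108 <1
  x=-1.705: |R|=0.47619 <1
  x=-1.313: |R|=0.17299 <1
  x=-1.037: |R|=0.05234 <1
  x=-2.874: |R|=1.27865 >1
  x=-2.675: |R|=1.15174 >1
  x=-2.646: |R|=1.13293 >1
So |R|<1 on (-2.4444, 0).

z* = -2.4444.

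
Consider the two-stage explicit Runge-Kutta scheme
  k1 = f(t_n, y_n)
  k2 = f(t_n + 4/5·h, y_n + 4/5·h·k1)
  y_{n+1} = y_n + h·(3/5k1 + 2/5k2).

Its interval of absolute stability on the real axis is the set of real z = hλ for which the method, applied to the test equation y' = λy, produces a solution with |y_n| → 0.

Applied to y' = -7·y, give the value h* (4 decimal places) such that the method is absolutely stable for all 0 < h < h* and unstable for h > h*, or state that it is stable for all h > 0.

On y'=λy, z=hλ:
  k1=λy_n ⇒ h·k1=z·y_n;  k2=λ(1+4/5z)y_n ⇒ h·k2=z(1+4/5z)y_n
  y_{n+1}/y_n = 1 + 3/5z + 2/5z(1+4/5z) = 1 + z + 8/25z²
  R(z) = 1 + z + 8/25z².

Find x<0 with |R(x)|<1.
x=-0.61: |R|=0.5091
R=1: x+8/25x²=0 ⇒ x=−25/8=-3.1250; min R=1−1/(4·8/25)=0.2188>−1
Confirm numerically:
  x=-1.639: |R|=0.22062 <1
  x=-1.481: |R|=0.22088 <1
  x=-1.423: |R|=0.22498 <1
  x=-1.321: |R|=0.23741 <1
  x=-3.502: |R|=1.42248 >1
  x=-3.438: |R|=1.34435 >1
So |R|<1 on (-3.1250, 0).

(-3.1250,0); λ=-7 ⇒ h* = (25/8)/7 = 0.4464.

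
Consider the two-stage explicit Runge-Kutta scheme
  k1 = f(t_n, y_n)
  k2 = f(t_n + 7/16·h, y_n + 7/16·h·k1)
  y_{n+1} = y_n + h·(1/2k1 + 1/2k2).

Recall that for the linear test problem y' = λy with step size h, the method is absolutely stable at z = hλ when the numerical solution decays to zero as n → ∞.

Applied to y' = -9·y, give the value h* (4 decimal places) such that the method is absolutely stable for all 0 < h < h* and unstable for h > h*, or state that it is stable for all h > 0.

With y'=λy (z=hλ):
  k1=λy_n ⇒ h·k1=z·y_n;  k2=λ(1+7/16z)y_n ⇒ h·k2=z(1+7/16z)y_n
  y_{n+1}/y_n = 1 + 1/2z + 1/2z(1+7/16z) = 1 + z + 7/32z²
  Hence R(z) = 1 + z + 7/32z².

Boundary: |R(x)|=1, x<0.
x=-1.45: |R|=0.0099
R=1: x+7/32x²=0 ⇒ x=−32/7=-4.5714; min R=1−1/(4·7/32)=-0.1429>−1
Confirm numerically:
  x=-4.373: |R|=0.81018 <1
  x=-4.312: |R|=0.75529 <1
  x=-3.747: |R|=0.32425 <1
  x=-4.867: |R|=1.31468 >1
  x=-4.682: |R|=1.11325 >1
  x=-4.614: |R|=1.04297 >1
So |R|<1 on (-4.5714, 0).

(-4.5714,0); λ=-9 ⇒ h* = (32/7)/9 = 0.5079.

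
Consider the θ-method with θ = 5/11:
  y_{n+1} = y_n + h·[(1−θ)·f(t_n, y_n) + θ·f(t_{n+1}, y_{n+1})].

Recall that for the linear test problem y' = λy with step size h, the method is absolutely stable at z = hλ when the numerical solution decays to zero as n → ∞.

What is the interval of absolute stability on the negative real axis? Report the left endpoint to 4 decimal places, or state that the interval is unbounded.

On y'=λy, z=hλ:
  y_{n+1} = y_n + z·[6/11·y_n + 5/11·y_{n+1}] ⇒ (1 − 5/11z)y_{n+1} = (1 + 6/11z)y_n
  R(z) = (1 + 6/11z)/(1 − 5/11z).

Find x<0 with |R(x)|<1.
x=-1.16: |R|=0.2405
R=−1: 1+6/11x = −1+5/11x ⇒ -1/11x=2 ⇒ x=2/(-1/11)=-22.0000
Confirm numerically:
  x=-16.671: |R|=0.94352 <1
  x=-15.159: |R|=0.92118 <1
  x=-10.658: |R|=0.82358 <1
  x=-22.423: |R|=1.00344 >1
  x=-22.376: |R|=1.00306 >1
So |R|<1 on (-22.0000, 0).

(-22.0000, 0).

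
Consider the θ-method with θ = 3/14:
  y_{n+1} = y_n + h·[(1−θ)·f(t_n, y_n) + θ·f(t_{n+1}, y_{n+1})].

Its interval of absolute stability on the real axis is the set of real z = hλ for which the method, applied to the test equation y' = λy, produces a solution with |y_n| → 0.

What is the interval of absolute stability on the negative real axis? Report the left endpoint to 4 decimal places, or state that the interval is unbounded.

(-3.5000, 0).

Test eqn y'=λy, z=hλ:
  y_{n+1} = y_n + z·[11/14·y_n + 3/14·y_{n+1}] ⇒ (1 − 3/14z)y_{n+1} = (1 + 11/14z)y_n
  ⇒ R(z) = (1 + 11/14z)/(1 − 3/14z).

Boundary: |R(x)|=1, x<0.
x=-0.36: |R|=0.6658
R=−1: 1+11/14x = −1+3/14x ⇒ -4/7x=2 ⇒ x=2/(-4/7)=-3.5000
Confirm numerically:
  x=-3.413: |R|=0.97129 <1
  x=-3.105: |R|=0.86446 <1
  x=-2.879: |R|=0.78054 <1
  x=-1.815: |R|=0.30676 <1
  x=-4.061: |R|=1.17141 >1
  x=-3.827: |R|=1.10266 >1
  x=-3.824: |R|=1.10176 >1
So |R|<1 on (-3.5000, 0).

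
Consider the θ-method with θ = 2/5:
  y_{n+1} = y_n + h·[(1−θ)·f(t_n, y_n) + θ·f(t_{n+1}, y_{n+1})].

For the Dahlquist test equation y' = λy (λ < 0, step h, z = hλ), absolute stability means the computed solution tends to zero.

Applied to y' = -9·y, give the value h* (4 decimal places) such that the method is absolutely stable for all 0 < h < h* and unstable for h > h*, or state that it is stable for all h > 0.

(-10.0000,0); λ=-9 ⇒ h* = (10)/9 = 1.1111.

On y'=λy, z=hλ:
  y_{n+1} = y_n + z·[3/5·y_n + 2/5·y_{n+1}] ⇒ (1 − 2/5z)y_{n+1} = (1 + 3/5z)y_n
  ⇒ R(z) = (1 + 3/5z)/(1 − 2/5z).

Need |R(x)|<1, x<0.
x=-0.93: |R|=0.3222
R=−1: 1+3/5x = −1+2/5x ⇒ -1/5x=2 ⇒ x=2/(-1/5)=-10.0000
Confirm numerically:
  x=-7.682: |R|=0.88617 <1
  x=-7.293: |R|=0.86179 <1
  x=-6.016: |R|=0.76609 <1
  x=-5.840: |R|=0.75060 <1
  x=-10.487: |R|=1.01875 >1
  x=-10.448: |R|=1.01730 >1
  x=-10.378: |R|=1.01468 >1
Stable set (-10.0000, 0).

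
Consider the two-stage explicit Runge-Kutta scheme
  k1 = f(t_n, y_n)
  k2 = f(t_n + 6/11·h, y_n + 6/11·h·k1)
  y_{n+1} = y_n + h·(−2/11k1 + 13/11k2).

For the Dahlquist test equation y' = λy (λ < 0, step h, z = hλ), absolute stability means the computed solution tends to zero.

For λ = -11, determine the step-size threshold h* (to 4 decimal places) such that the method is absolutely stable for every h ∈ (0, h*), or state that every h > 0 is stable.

(-1.5513,0); λ=-11 ⇒ h* = (121/78)/11 = 0.1410.

Test eqn y'=λy, z=hλ:
  k1=λy_n ⇒ h·k1=z·y_n;  k2=λ(1+6/11z)y_n ⇒ h·k2=z(1+6/11z)y_n
  y_{n+1}/y_n = 1 − 2/11z + 13/11z(1+6/11z) = 1 + z + 78/121z²
  R(z) = 1 + z + 78/121z².

Boundary: |R(x)|=1, x<0.
x=-0.3: |R|=0.7580
R=1: x+78/121x²=0 ⇒ x=−121/78=-1.5513; min R=1−1/(4·78/121)=0.6122>−1
Confirm numerically:
  x=-1.499: |R|=0.94948 <1
  x=-1.174: |R|=0.71448 <1
  x=-0.965: |R|=0.63529 <1
  x=-1.718: |R|=1.18464 >1
  x=-1.586: |R|=1.03549 >1
Stable set (-1.5513, 0).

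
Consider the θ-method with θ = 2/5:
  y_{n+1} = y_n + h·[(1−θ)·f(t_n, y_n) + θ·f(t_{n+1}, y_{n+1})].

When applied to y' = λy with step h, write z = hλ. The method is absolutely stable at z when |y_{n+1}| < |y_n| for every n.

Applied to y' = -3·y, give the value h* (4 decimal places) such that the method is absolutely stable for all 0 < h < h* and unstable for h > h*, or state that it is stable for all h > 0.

Test eqn y'=λy, z=hλ:
  y_{n+1} = y_n + z·[3/5·y_n + 2/5·y_{n+1}] ⇒ (1 − 2/5z)y_{n+1} = (1 + 3/5z)y_n
  R(z) = (1 + 3/5z)/(1 − 2/5z).

Need |R(x)|<1, x<0.
x=-1.31: |R|=0.1404
R=−1: 1+3/5x = −1+2/5x ⇒ -1/5x=2 ⇒ x=2/(-1/5)=-10.0000
Confirm numerically:
  x=-6.873: |R|=0.83319 <1
  x=-4.925: |R|=0.65825 <1
  x=-4.716: |R|=0.63387 <1
  x=-10.540: |R|=1.02071 >1
  x=-10.358: |R|=1.01392 >1
Interval (-10.0000, 0).

(-10.0000,0); λ=-3 ⇒ h* = (10)/3 = 3.3333.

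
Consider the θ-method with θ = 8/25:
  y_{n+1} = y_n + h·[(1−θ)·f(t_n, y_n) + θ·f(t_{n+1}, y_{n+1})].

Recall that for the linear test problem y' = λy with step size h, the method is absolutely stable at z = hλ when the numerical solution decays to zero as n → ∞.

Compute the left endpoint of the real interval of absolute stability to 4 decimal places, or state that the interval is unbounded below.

On y'=λy, z=hλ:
  y_{n+1} = y_n + z·[17/25·y_n + 8/25·y_{n+1}] ⇒ (1 − 8/25z)y_{n+1} = (1 + 17/25z)y_n
  Hence R(z) = (1 + 17/25z)/(1 − 8/25z).

Need |R(x)|<1, x<0.
x=-0.59: |R|=0.5037
R=−1: 1+17/25x = −1+8/25x ⇒ -9/25x=2 ⇒ x=2/(-9/25)=-5.5556
Confirm numerically:
  x=-4.979: |R|=0.91996 <1
  x=-4.850: |R|=0.90047 <1
  x=-3.891: |R|=0.73309 <1
  x=-3.324: |R|=0.61071 <1
  x=-5.935: |R|=1.04712 >1
  x=-5.669: |R|=1.01451 >1
Interval (-5.5556, 0).

z* = -5.5556.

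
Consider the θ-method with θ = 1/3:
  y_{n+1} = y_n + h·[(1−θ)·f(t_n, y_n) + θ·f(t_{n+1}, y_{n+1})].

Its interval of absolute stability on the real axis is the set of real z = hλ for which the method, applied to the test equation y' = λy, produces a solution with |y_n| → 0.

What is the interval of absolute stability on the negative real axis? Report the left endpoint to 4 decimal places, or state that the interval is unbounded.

Test eqn y'=λy, z=hλ:
  y_{n+1} = y_n + z·[2/3·y_n + 1/3·y_{n+1}] ⇒ (1 − 1/3z)y_{n+1} = (1 + 2/3z)y_n
  Hence R(z) = (1 + 2/3z)/(1 − 1/3z).

Need |R(x)|<1, x<0.
x=-0.93: |R|=0.2901
R=−1: 1+2/3x = −1+1/3x ⇒ -1/3x=2 ⇒ x=2/(-1/3)=-6.0000
Confirm numerically:
  x=-4.803: |R|=0.84660 <1
  x=-4.280: |R|=0.76374 <1
  x=-3.941: |R|=0.70336 <1
  x=-3.242: |R|=0.55815 <1
  x=-6.555: |R|=1.05808 >1
  x=-6.043: |R|=1.00476 >1
So |R|<1 on (-6.0000, 0).

z∈(-6.0000,0).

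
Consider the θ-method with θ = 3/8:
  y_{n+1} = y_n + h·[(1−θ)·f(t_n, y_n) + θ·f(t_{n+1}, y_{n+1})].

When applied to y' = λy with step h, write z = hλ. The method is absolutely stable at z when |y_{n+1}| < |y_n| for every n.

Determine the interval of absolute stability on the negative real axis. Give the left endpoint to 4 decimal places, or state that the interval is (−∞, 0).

z∈(-8.0000,0).

On y'=λy, z=hλ:
  y_{n+1} = y_n + z·[5/8·y_n + 3/8·y_{n+1}] ⇒ (1 − 3/8z)y_{n+1} = (1 + 5/8z)y_n
  R(z) = (1 + 5/8z)/(1 − 3/8z).

Boundary: |R(x)|=1, x<0.
x=-0.86: |R|=0.3497
R=−1: 1+5/8x = −1+3/8x ⇒ -1/4x=2 ⇒ x=2/(-1/4)=-8.0000
Confirm numerically:
  x=-6.876: |R|=0.92148 <1
  x=-6.332: |R|=0.87643 <1
  x=-5.757: |R|=0.82248 <1
  x=-3.750: |R|=0.55844 <1
  x=-8.543: |R|=1.03229 >1
  x=-8.454: |R|=1.02722 >1
  x=-8.212: |R|=1.01299 >1
So |R|<1 on (-8.0000, 0).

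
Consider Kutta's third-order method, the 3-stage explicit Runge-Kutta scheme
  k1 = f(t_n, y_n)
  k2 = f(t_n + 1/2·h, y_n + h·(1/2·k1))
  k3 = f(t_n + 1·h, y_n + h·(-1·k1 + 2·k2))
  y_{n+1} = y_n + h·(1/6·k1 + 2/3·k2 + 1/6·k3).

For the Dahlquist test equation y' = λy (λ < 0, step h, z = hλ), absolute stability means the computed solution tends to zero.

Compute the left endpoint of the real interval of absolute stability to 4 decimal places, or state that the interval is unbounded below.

With y'=λy (z=hλ):
  order 3, 3-stage ⇒ R(z)=1+z+z^2/2+z^3/6
  (e.g. R(-0.86)=0.40379, |R|=0.40379)

Need |R(x)|<1, x<0.
x=-0.86: |R|=0.4038
|R(-1.98)|=0.3135 |R(-1.16)|=0.2527 |R(-0.71)|=0.4824
Bisect:
  x_lo=-2.9458 |R|=1.8673  x_hi=-0.1777 |R|=0.8372
  mid=-1.56171 |R|=0.02294 →hi
  mid=-2.25373 |R|=0.62198 →hi
  mid=-2.59975 |R|=1.14888 →lo
  mid=-2.42674 |R|=0.86408 →hi
  mid=-2.51324 |R|=1.00082 →lo
  mid=-2.46999 |R|=0.93107 →hi
  mid=-2.49162 |R|=0.96560 →hi
  ...
  [-2.51290,-2.51274] ⇒ x*=-2.5127
Stable set (-2.5127, 0).

left endpoint -2.5127.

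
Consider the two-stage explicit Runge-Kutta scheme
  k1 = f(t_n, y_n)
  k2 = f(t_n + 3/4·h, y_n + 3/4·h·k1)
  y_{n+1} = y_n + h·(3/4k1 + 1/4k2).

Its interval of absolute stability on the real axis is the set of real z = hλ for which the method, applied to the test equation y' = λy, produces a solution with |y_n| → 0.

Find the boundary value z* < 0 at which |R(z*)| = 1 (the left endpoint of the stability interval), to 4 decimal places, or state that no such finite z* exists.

Test eqn y'=λy, z=hλ:
  k1=λy_n ⇒ h·k1=z·y_n;  k2=λ(1+3/4z)y_n ⇒ h·k2=z(1+3/4z)y_n
  y_{n+1}/y_n = 1 + 3/4z + 1/4z(1+3/4z) = 1 + z + 3/16z²
  R(z) = 1 + z + 3/16z².

Solve |R(x)|<1 on ℝ⁻.
x=-1.2: |R|=0.0700
R=1: x+3/16x²=0 ⇒ x=−16/3=-5.3333; min R=1−1/(4·3/16)=-0.3333>−1
Confirm numerically:
  x=-4.947: |R|=0.64165 <1
  x=-2.768: |R|=0.33141 <1
  x=-2.597: |R|=0.33242 <1
  x=-2.552: |R|=0.33087 <1
  x=-5.791: |R|=1.49694 >1
  x=-5.775: |R|=1.47824 >1
  x=-5.763: |R|=1.46428 >1
So |R|<1 on (-5.3333, 0).

left endpoint -5.3333.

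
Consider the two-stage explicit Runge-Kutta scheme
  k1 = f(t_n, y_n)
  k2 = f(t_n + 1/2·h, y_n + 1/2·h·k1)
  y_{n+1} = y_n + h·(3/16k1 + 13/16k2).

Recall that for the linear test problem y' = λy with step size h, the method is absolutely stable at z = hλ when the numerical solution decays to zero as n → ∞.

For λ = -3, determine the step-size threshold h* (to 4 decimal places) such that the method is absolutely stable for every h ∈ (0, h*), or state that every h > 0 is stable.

(-2.4615,0); λ=-3 ⇒ h* = (32/13)/3 = 0.8205.

On y'=λy, z=hλ:
  k1=λy_n ⇒ h·k1=z·y_n;  k2=λ(1+1/2z)y_n ⇒ h·k2=z(1+1/2z)y_n
  y_{n+1}/y_n = 1 + 3/16z + 13/16z(1+1/2z) = 1 + z + 13/32z²
  Hence R(z) = 1 + z + 13/32z².

Boundary: |R(x)|=1, x<0.
x=-1.66: |R|=0.4595
R=1: x+13/32x²=0 ⇒ x=−32/13=-2.4615; min R=1−1/(4·13/32)=0.3846>−1
Confirm numerically:
  x=-2.365: |R|=0.90725 <1
  x=-2.273: |R|=0.82590 <1
  x=-2.121: |R|=0.70657 <1
  x=-1.205: |R|=0.38489 <1
  x=-2.882: |R|=1.49228 >1
  x=-2.646: |R|=1.19828 >1
Stable set (-2.4615, 0).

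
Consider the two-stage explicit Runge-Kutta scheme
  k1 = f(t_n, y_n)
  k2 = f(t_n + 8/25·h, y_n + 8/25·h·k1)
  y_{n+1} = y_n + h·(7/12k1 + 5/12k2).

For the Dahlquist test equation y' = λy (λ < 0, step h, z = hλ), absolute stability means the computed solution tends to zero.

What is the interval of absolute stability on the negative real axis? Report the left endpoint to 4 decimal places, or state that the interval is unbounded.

z∈(-7.5000,0).

Test eqn y'=λy, z=hλ:
  k1=λy_n ⇒ h·k1=z·y_n;  k2=λ(1+8/25z)y_n ⇒ h·k2=z(1+8/25z)y_n
  y_{n+1}/y_n = 1 + 7/12z + 5/12z(1+8/25z) = 1 + z + 2/15z²
  R(z) = 1 + z + 2/15z².

Solve |R(x)|<1 on ℝ⁻.
x=-0.69: |R|=0.3735
R=1: x+2/15x²=0 ⇒ x=−15/2=-7.5000; min R=1−1/(4·2/15)=-0.8750>−1
Confirm numerically:
  x=-6.598: |R|=0.20648 <1
  x=-6.075: |R|=0.15425 <1
  x=-5.852: |R|=0.28588 <1
  x=-5.202: |R|=0.59389 <1
  x=-8.048: |R|=1.58804 >1
  x=-7.617: |R|=1.11883 >1
  x=-7.602: |R|=1.10339 >1
Stable set (-7.5000, 0).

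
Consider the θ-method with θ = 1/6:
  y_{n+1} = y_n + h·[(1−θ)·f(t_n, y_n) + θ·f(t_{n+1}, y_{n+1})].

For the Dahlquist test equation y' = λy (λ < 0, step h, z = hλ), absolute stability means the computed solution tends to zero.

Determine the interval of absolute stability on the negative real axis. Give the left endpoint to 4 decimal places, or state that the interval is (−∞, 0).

(-3.0000, 0).

With y'=λy (z=hλ):
  y_{n+1} = y_n + z·[5/6·y_n + 1/6·y_{n+1}] ⇒ (1 − 1/6z)y_{n+1} = (1 + 5/6z)y_n
  Hence R(z) = (1 + 5/6z)/(1 − 1/6z).

Find x<0 with |R(x)|<1.
x=-1.08: |R|=0.0847
R=−1: 1+5/6x = −1+1/6x ⇒ -2/3x=2 ⇒ x=2/(-2/3)=-3.0000
Confirm numerically:
  x=-2.978: |R|=0.99020 <1
  x=-1.961: |R|=0.47796 <1
  x=-1.684: |R|=0.31494 <1
  x=-1.209: |R|=0.00624 <1
  x=-3.560: |R|=1.23431 >1
  x=-3.501: |R|=1.21093 >1
  x=-3.138: |R|=1.06041 >1
Interval (-3.0000, 0).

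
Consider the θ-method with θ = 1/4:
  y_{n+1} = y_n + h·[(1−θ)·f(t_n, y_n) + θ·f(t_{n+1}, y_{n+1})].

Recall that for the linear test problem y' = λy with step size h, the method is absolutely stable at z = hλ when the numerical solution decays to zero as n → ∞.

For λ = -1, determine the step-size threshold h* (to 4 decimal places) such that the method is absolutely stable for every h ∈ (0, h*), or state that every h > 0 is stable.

(-4.0000,0); λ=-1 ⇒ h* = (4)/1 = 4.0000.

Test eqn y'=λy, z=hλ:
  y_{n+1} = y_n + z·[3/4·y_n + 1/4·y_{n+1}] ⇒ (1 − 1/4z)y_{n+1} = (1 + 3/4z)y_n
  Hence R(z) = (1 + 3/4z)/(1 − 1/4z).

Need |R(x)|<1, x<0.
x=-1.19: |R|=0.0829
R=−1: 1+3/4x = −1+1/4x ⇒ -1/2x=2 ⇒ x=2/(-1/2)=-4.0000
Confirm numerically:
  x=-3.287: |R|=0.80431 <1
  x=-2.131: |R|=0.39031 <1
  x=-1.692: |R|=0.18904 <1
  x=-4.472: |R|=1.11143 >1
  x=-4.293: |R|=1.07066 >1
  x=-4.079: |R|=1.01956 >1
Stable set (-4.0000, 0).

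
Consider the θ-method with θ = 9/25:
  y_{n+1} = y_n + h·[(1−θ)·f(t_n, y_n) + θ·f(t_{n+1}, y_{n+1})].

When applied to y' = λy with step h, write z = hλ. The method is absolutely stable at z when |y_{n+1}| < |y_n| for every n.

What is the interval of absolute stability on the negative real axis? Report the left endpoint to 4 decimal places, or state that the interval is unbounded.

z∈(-7.1429,0).

With y'=λy (z=hλ):
  y_{n+1} = y_n + z·[16/25·y_n + 9/25·y_{n+1}] ⇒ (1 − 9/25z)y_{n+1} = (1 + 16/25z)y_n
  so R(z) = (1 + 16/25z)/(1 − 9/25z).

Find x<0 with |R(x)|<1.
x=-1.63: |R|=0.0272
R=−1: 1+16/25x = −1+9/25x ⇒ -7/25x=2 ⇒ x=2/(-7/25)=-7.1429
Confirm numerically:
  x=-7.015: |R|=0.98985 <1
  x=-6.909: |R|=0.98122 <1
  x=-5.626: |R|=0.85961 <1
  x=-5.300: |R|=0.82256 <1
  x=-7.412: |R|=1.02054 >1
  x=-7.352: |R|=1.01606 >1
  x=-7.340: |R|=1.01515 >1
Stable set (-7.1429, 0).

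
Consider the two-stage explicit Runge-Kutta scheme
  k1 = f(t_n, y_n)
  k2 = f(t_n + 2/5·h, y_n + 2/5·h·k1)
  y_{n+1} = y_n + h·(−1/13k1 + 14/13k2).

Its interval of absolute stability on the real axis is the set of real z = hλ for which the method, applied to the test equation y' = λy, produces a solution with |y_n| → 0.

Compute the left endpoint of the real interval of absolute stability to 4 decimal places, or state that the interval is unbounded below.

On y'=λy, z=hλ:
  k1=λy_n ⇒ h·k1=z·y_n;  k2=λ(1+2/5z)y_n ⇒ h·k2=z(1+2/5z)y_n
  y_{n+1}/y_n = 1 − 1/13z + 14/13z(1+2/5z) = 1 + z + 28/65z²
  R(z) = 1 + z + 28/65z².

Solve |R(x)|<1 on ℝ⁻.
x=-0.79: |R|=0.4788
R=1: x+28/65x²=0 ⇒ x=−65/28=-2.3214; min R=1−1/(4·28/65)=0.4196>−1
Confirm numerically:
  x=-1.949: |R|=0.68732 <1
  x=-1.906: |R|=0.65891 <1
  x=-1.791: |R|=0.59077 <1
  x=-2.472: |R|=1.16034 >1
  x=-2.471: |R|=1.15921 >1
  x=-2.414: |R|=1.09626 >1
Stable set (-2.3214, 0).

z* = -2.3214.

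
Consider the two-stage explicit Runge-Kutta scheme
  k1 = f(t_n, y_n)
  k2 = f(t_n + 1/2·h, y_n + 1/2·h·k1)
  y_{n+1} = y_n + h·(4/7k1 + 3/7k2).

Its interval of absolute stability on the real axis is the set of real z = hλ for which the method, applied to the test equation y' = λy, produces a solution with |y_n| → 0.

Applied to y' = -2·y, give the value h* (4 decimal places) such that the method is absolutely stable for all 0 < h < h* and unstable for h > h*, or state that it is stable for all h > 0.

Set f=λy, z=hλ:
  k1=λy_n ⇒ h·k1=z·y_n;  k2=λ(1+1/2z)y_n ⇒ h·k2=z(1+1/2z)y_n
  y_{n+1}/y_n = 1 + 4/7z + 3/7z(1+1/2z) = 1 + z + 3/14z²
  R(z) = 1 + z + 3/14z².

Solve |R(x)|<1 on ℝ⁻.
x=-0.82: |R|=0.3241
R=1: x+3/14x²=0 ⇒ x=−14/3=-4.6667; min R=1−1/(4·3/14)=-0.1667>−1
Confirm numerically:
  x=-3.666: |R|=0.21390 <1
  x=-3.254: |R|=0.01497 <1
  x=-2.598: |R|=0.15166 <1
  x=-4.951: |R|=1.30166 >1
  x=-4.932: |R|=1.28042 >1
Interval (-4.6667, 0).

(-4.6667,0); λ=-2 ⇒ h* = (14/3)/2 = 2.3333.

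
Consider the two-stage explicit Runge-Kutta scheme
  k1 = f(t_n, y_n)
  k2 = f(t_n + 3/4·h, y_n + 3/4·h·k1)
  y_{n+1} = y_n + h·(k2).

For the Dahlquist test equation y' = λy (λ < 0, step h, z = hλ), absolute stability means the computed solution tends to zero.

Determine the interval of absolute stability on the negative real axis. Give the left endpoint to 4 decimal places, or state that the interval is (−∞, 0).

z∈(-1.3333,0).

On y'=λy, z=hλ:
  k1=λy_n ⇒ h·k1=z·y_n;  k2=λ(1+3/4z)y_n ⇒ h·k2=z(1+3/4z)y_n
  y_{n+1}/y_n = 1 + z(1+3/4z) = 1 + z + 3/4z²
  Hence R(z) = 1 + z + 3/4z².

Solve |R(x)|<1 on ℝ⁻.
x=-0.87: |R|=0.6977
R=1: x+3/4x²=0 ⇒ x=−4/3=-1.3333; min R=1−1/(4·3/4)=0.6667>−1
Confirm numerically:
  x=-1.107: |R|=0.81209 <1
  x=-1.088: |R|=0.79981 <1
  x=-0.943: |R|=0.72394 <1
  x=-1.840: |R|=1.69920 >1
  x=-1.834: |R|=1.68867 >1
  x=-1.372: |R|=1.03979 >1
So |R|<1 on (-1.3333, 0).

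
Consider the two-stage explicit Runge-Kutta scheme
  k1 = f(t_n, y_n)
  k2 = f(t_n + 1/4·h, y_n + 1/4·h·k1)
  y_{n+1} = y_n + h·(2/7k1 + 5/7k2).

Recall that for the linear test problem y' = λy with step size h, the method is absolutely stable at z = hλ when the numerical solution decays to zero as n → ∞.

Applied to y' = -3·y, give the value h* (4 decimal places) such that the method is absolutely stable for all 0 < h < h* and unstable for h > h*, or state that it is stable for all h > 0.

(-5.6000,0); λ=-3 ⇒ h* = (28/5)/3 = 1.8667.

Test eqn y'=λy, z=hλ:
  k1=λy_n ⇒ h·k1=z·y_n;  k2=λ(1+1/4z)y_n ⇒ h·k2=z(1+1/4z)y_n
  y_{n+1}/y_n = 1 + 2/7z + 5/7z(1+1/4z) = 1 + z + 5/28z²
  ⇒ R(z) = 1 + z + 5/28z².

Solve |R(x)|<1 on ℝ⁻.
x=-1.4: |R|=0.0500
R=1: x+5/28x²=0 ⇒ x=−28/5=-5.6000; min R=1−1/(4·5/28)=-0.4000>−1
Confirm numerically:
  x=-5.155: |R|=0.59036 <1
  x=-5.060: |R|=0.51207 <1
  x=-3.772: |R|=0.23129 <1
  x=-2.798: |R|=0.40000 <1
  x=-6.039: |R|=1.47341 >1
  x=-5.724: |R|=1.12675 >1
Interval (-5.6000, 0).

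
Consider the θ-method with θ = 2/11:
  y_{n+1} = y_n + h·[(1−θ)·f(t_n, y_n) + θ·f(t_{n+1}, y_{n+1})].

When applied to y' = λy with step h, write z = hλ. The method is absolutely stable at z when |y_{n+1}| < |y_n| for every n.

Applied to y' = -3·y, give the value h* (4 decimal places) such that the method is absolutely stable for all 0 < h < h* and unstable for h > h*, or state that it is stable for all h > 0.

Set f=λy, z=hλ:
  y_{n+1} = y_n + z·[9/11·y_n + 2/11·y_{n+1}] ⇒ (1 − 2/11z)y_{n+1} = (1 + 9/11z)y_n
  Hence R(z) = (1 + 9/11z)/(1 − 2/11z).

Boundary: |R(x)|=1, x<0.
x=-1.7: |R|=0.2986
R=−1: 1+9/11x = −1+2/11x ⇒ -7/11x=2 ⇒ x=2/(-7/11)=-3.1429
Confirm numerically:
  x=-2.965: |R|=0.92646 <1
  x=-2.212: |R|=0.57754 <1
  x=-1.793: |R|=0.35219 <1
  x=-1.455: |R|=0.15061 <1
  x=-3.540: |R|=1.15376 >1
  x=-3.347: |R|=1.08076 >1
So |R|<1 on (-3.1429, 0).

(-3.1429,0); λ=-3 ⇒ h* = (22/7)/3 = 1.0476.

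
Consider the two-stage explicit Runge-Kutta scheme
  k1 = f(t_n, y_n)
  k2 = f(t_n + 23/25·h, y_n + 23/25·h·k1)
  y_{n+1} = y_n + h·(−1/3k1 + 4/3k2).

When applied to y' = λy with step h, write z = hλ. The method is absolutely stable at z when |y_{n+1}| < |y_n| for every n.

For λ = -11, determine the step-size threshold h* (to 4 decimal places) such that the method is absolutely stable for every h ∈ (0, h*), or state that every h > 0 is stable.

(-0.8152,0); λ=-11 ⇒ h* = (75/92)/11 = 0.0741.

With y'=λy (z=hλ):
  k1=λy_n ⇒ h·k1=z·y_n;  k2=λ(1+23/25z)y_n ⇒ h·k2=z(1+23/25z)y_n
  y_{n+1}/y_n = 1 − 1/3z + 4/3z(1+23/25z) = 1 + z + 92/75z²
  so R(z) = 1 + z + 92/75z².

Find x<0 with |R(x)|<1.
x=-1.46: |R|=2.1548
R=1: x+92/75x²=0 ⇒ x=−75/92=-0.8152; min R=1−1/(4·92/75)=0.7962>−1
Confirm numerically:
  x=-0.453: |R|=0.79872 <1
  x=-0.425: |R|=0.79657 <1
  x=-0.400: |R|=0.79627 <1
  x=-0.372: |R|=0.79775 <1
  x=-1.271: |R|=1.71061 >1
  x=-1.197: |R|=1.56058 >1
  x=-1.037: |R|=1.28212 >1
Stable set (-0.8152, 0).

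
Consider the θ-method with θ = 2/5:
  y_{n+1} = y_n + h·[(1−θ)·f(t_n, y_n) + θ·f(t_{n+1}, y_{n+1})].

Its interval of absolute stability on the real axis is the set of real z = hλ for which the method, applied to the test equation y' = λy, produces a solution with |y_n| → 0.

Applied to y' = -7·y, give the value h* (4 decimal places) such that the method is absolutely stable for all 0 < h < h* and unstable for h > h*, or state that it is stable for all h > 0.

(-10.0000,0); λ=-7 ⇒ h* = (10)/7 = 1.4286.

Set f=λy, z=hλ:
  y_{n+1} = y_n + z·[3/5·y_n + 2/5·y_{n+1}] ⇒ (1 − 2/5z)y_{n+1} = (1 + 3/5z)y_n
  so R(z) = (1 + 3/5z)/(1 − 2/5z).

Find x<0 with |R(x)|<1.
x=-1.8: |R|=0.0465
R=−1: 1+3/5x = −1+2/5x ⇒ -1/5x=2 ⇒ x=2/(-1/5)=-10.0000
Confirm numerically:
  x=-8.385: |R|=0.92582 <1
  x=-7.341: |R|=0.86490 <1
  x=-5.041: |R|=0.67120 <1
  x=-4.952: |R|=0.66130 <1
  x=-10.561: |R|=1.02148 >1
  x=-10.388: |R|=1.01505 >1
Stable set (-10.0000, 0).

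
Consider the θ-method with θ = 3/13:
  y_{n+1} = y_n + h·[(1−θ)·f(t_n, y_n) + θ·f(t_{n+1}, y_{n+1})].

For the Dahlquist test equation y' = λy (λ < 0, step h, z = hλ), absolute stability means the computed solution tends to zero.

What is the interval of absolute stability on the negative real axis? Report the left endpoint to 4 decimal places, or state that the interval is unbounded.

z∈(-3.7143,0).

Test eqn y'=λy, z=hλ:
  y_{n+1} = y_n + z·[10/13·y_n + 3/13·y_{n+1}] ⇒ (1 − 3/13z)y_{n+1} = (1 + 10/13z)y_n
  R(z) = (1 + 10/13z)/(1 − 3/13z).

Need |R(x)|<1, x<0.
x=-0.96: |R|=0.2141
R=−1: 1+10/13x = −1+3/13x ⇒ -7/13x=2 ⇒ x=2/(-7/13)=-3.7143
Confirm numerically:
  x=-3.078: |R|=0.79968 <1
  x=-2.747: |R|=0.68123 <1
  x=-2.123: |R|=0.42491 <1
  x=-1.540: |R|=0.13621 <1
  x=-4.174: |R|=1.12609 >1
  x=-3.970: |R|=1.07186 >1
Interval (-3.7143, 0).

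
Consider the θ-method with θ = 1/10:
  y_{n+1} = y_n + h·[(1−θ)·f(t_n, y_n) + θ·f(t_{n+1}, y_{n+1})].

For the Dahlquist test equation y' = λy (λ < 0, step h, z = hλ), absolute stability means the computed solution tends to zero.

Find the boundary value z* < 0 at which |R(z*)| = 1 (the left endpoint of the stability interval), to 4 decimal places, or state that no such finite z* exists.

z* = -2.5000.

With y'=λy (z=hλ):
  y_{n+1} = y_n + z·[9/10·y_n + 1/10·y_{n+1}] ⇒ (1 − 1/10z)y_{n+1} = (1 + 9/10z)y_n
  so R(z) = (1 + 9/10z)/(1 − 1/10z).

Need |R(x)|<1, x<0.
x=-0.87: |R|=0.1996
R=−1: 1+9/10x = −1+1/10x ⇒ -4/5x=2 ⇒ x=2/(-4/5)=-2.5000
Confirm numerically:
  x=-2.012: |R|=0.67499 <1
  x=-1.896: |R|=0.59381 <1
  x=-1.568: |R|=0.35546 <1
  x=-1.252: |R|=0.11269 <1
  x=-2.742: |R|=1.15194 >1
  x=-2.575: |R|=1.04771 >1
Stable set (-2.5000, 0).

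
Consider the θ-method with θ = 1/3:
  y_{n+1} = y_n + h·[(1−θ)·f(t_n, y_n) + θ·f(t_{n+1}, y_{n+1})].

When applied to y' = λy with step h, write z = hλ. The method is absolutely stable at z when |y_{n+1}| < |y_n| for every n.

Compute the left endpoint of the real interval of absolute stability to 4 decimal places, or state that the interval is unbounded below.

With y'=λy (z=hλ):
  y_{n+1} = y_n + z·[2/3·y_n + 1/3·y_{n+1}] ⇒ (1 − 1/3z)y_{n+1} = (1 + 2/3z)y_n
  Hence R(z) = (1 + 2/3z)/(1 − 1/3z).

Find x<0 with |R(x)|<1.
x=-0.98: |R|=0.2613
R=−1: 1+2/3x = −1+1/3x ⇒ -1/3x=2 ⇒ x=2/(-1/3)=-6.0000
Confirm numerically:
  x=-3.950: |R|=0.70504 <1
  x=-3.843: |R|=0.68479 <1
  x=-3.831: |R|=0.68248 <1
  x=-6.554: |R|=1.05799 >1
  x=-6.499: |R|=1.05253 >1
  x=-6.339: |R|=1.03630 >1
Stable set (-6.0000, 0).

z* = -6.0000.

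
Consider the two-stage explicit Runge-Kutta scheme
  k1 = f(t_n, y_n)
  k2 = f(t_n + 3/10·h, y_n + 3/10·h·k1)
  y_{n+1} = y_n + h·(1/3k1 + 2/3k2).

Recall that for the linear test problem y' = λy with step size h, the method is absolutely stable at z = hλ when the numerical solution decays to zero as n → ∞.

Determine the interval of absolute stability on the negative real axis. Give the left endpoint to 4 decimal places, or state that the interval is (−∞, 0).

z∈(-5.0000,0).

Set f=λy, z=hλ:
  k1=λy_n ⇒ h·k1=z·y_n;  k2=λ(1+3/10z)y_n ⇒ h·k2=z(1+3/10z)y_n
  y_{n+1}/y_n = 1 + 1/3z + 2/3z(1+3/10z) = 1 + z + 1/5z²
  so R(z) = 1 + z + 1/5z².

Need |R(x)|<1, x<0.
x=-1.21: |R|=0.0828
R=1: x+1/5x²=0 ⇒ x=−5=-5.0000; min R=1−1/(4·1/5)=-0.2500>−1
Confirm numerically:
  x=-4.024: |R|=0.21452 <1
  x=-3.012: |R|=0.19757 <1
  x=-2.639: |R|=0.24614 <1
  x=-5.558: |R|=1.62027 >1
  x=-5.235: |R|=1.24605 >1
  x=-5.115: |R|=1.11765 >1
So |R|<1 on (-5.0000, 0).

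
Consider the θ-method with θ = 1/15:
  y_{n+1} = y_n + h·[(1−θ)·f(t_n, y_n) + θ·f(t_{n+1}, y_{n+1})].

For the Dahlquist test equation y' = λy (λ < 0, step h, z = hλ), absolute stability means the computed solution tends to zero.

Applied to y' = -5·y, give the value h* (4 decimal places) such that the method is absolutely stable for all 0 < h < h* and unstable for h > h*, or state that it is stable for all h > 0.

With y'=λy (z=hλ):
  y_{n+1} = y_n + z·[14/15·y_n + 1/15·y_{n+1}] ⇒ (1 − 1/15z)y_{n+1} = (1 + 14/15z)y_n
  so R(z) = (1 + 14/15z)/(1 − 1/15z).

Solve |R(x)|<1 on ℝ⁻.
x=-1.4: |R|=0.2805
R=−1: 1+14/15x = −1+1/15x ⇒ -13/15x=2 ⇒ x=2/(-13/15)=-2.3077
Confirm numerically:
  x=-1.967: |R|=0.73896 <1
  x=-1.524: |R|=0.38344 <1
  x=-1.093: |R|=0.01877 <1
  x=-2.657: |R|=1.25718 >1
  x=-2.538: |R|=1.17072 >1
Interval (-2.3077, 0).

(-2.3077,0); λ=-5 ⇒ h* = (30/13)/5 = 0.4615.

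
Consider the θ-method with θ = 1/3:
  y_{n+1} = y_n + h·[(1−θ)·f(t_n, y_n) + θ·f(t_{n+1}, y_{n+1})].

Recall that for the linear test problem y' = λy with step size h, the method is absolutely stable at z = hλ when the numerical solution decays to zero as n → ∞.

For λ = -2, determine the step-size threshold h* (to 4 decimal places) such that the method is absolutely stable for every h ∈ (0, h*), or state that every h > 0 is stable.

Test eqn y'=λy, z=hλ:
  y_{n+1} = y_n + z·[2/3·y_n + 1/3·y_{n+1}] ⇒ (1 − 1/3z)y_{n+1} = (1 + 2/3z)y_n
  R(z) = (1 + 2/3z)/(1 − 1/3z).

Need |R(x)|<1, x<0.
x=-0.48: |R|=0.5862
R=−1: 1+2/3x = −1+1/3x ⇒ -1/3x=2 ⇒ x=2/(-1/3)=-6.0000
Confirm numerically:
  x=-4.501: |R|=0.80016 <1
  x=-4.098: |R|=0.73204 <1
  x=-3.230: |R|=0.55538 <1
  x=-6.541: |R|=1.05670 >1
  x=-6.258: |R|=1.02787 >1
  x=-6.094: |R|=1.01034 >1
Stable set (-6.0000, 0).

(-6.0000,0); λ=-2 ⇒ h* = (6)/2 = 3.0000.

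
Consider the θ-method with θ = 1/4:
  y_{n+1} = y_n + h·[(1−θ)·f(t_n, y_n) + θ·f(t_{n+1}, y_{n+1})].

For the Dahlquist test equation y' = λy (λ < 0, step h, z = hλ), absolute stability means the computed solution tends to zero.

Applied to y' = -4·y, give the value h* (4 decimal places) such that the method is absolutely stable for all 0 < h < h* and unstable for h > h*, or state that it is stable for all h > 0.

(-4.0000,0); λ=-4 ⇒ h* = (4)/4 = 1.0000.

Set f=λy, z=hλ:
  y_{n+1} = y_n + z·[3/4·y_n + 1/4·y_{n+1}] ⇒ (1 − 1/4z)y_{n+1} = (1 + 3/4z)y_n
  so R(z) = (1 + 3/4z)/(1 − 1/4z).

Solve |R(x)|<1 on ℝ⁻.
x=-1.59: |R|=0.1377
R=−1: 1+3/4x = −1+1/4x ⇒ -1/2x=2 ⇒ x=2/(-1/2)=-4.0000
Confirm numerically:
  x=-3.321: |R|=0.81451 <1
  x=-2.876: |R|=0.67307 <1
  x=-2.575: |R|=0.56654 <1
  x=-1.900: |R|=0.28814 <1
  x=-4.571: |R|=1.13324 >1
  x=-4.178: |R|=1.04353 >1
  x=-4.083: |R|=1.02054 >1
Stable set (-4.0000, 0).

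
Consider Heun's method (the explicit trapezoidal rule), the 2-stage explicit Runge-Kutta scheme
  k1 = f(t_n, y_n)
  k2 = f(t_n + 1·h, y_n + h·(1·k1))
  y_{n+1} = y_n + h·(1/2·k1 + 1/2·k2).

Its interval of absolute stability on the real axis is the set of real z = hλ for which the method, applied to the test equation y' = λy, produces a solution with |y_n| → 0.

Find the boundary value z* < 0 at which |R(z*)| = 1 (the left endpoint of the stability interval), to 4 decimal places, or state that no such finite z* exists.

z* = -2.0000.

Test eqn y'=λy, z=hλ:
  order 2, 2-stage ⇒ R(z)=1+z+z^2/2
  (e.g. R(-0.35)=0.71125, |R|=0.71125)

Solve |R(x)|<1 on ℝ⁻.
x=-0.35: |R|=0.7113
|R(-1.9)|=0.9050 |R(-1.4)|=0.5800 |R(-1.39)|=0.5760
Bisect:
  x_lo=-2.4087 |R|=1.4922  x_hi=-0.2972 |R|=0.7470
  mid=-1.35296 |R|=0.56229 →hi
  mid=-1.88083 |R|=0.88793 →hi
  mid=-2.14477 |R|=1.15525 →lo
  mid=-2.01280 |R|=1.01288 →lo
  mid=-1.94682 |R|=0.94823 →hi
  mid=-1.97981 |R|=0.98001 →hi
  mid=-1.99631 |R|=0.99631 →hi
  mid=-2.00455 |R|=1.00456 →lo
  mid=-2.00043 |R|=1.00043 →lo
  ...
  [-2.00004,-1.99992] ⇒ x*=-2.0000
Interval (-2.0000, 0).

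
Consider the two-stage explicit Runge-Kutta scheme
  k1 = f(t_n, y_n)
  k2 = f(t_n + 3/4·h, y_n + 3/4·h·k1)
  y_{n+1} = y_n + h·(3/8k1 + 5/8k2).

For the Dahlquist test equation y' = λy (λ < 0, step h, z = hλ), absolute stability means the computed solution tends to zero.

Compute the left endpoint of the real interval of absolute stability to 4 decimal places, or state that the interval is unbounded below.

z* = -2.1333.

Test eqn y'=λy, z=hλ:
  k1=λy_n ⇒ h·k1=z·y_n;  k2=λ(1+3/4z)y_n ⇒ h·k2=z(1+3/4z)y_n
  y_{n+1}/y_n = 1 + 3/8z + 5/8z(1+3/4z) = 1 + z + 15/32z²
  R(z) = 1 + z + 15/32z².

Solve |R(x)|<1 on ℝ⁻.
x=-0.4: |R|=0.6750
R=1: x+15/32x²=0 ⇒ x=−32/15=-2.1333; min R=1−1/(4·15/32)=0.4667>−1
Confirm numerically:
  x=-2.057: |R|=0.92640 <1
  x=-1.351: |R|=0.50456 <1
  x=-1.063: |R|=0.46667 <1
  x=-2.498: |R|=1.42700 >1
  x=-2.462: |R|=1.37930 >1
  x=-2.216: |R|=1.08587 >1
Stable set (-2.1333, 0).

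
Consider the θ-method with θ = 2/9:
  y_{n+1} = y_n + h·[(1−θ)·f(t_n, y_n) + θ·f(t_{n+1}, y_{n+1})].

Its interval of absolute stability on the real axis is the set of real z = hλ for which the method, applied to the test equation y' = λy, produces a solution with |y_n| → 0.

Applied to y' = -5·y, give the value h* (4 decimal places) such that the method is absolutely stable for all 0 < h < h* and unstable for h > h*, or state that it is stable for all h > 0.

On y'=λy, z=hλ:
  y_{n+1} = y_n + z·[7/9·y_n + 2/9·y_{n+1}] ⇒ (1 − 2/9z)y_{n+1} = (1 + 7/9z)y_n
  Hence R(z) = (1 + 7/9z)/(1 − 2/9z).

Find x<0 with |R(x)|<1.
x=-0.87: |R|=0.2709
R=−1: 1+7/9x = −1+2/9x ⇒ -5/9x=2 ⇒ x=2/(-5/9)=-3.6000
Confirm numerically:
  x=-3.401: |R|=0.93703 <1
  x=-2.683: |R|=0.68084 <1
  x=-2.538: |R|=0.62276 <1
  x=-1.828: |R|=0.29994 <1
  x=-3.994: |R|=1.11596 >1
  x=-3.981: |R|=1.11231 >1
Interval (-3.6000, 0).

(-3.6000,0); λ=-5 ⇒ h* = (18/5)/5 = 0.7200.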